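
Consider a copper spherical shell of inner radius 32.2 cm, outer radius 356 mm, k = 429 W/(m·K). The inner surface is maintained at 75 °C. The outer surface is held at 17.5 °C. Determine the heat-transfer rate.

Q = 1.05×10^6 W

Q = 4πk·ΔT/(1/r₁ − 1/r₂) = 4π × 429 × 57.5 / (1/0.322 − 1/0.356) = 1.05×10^6 W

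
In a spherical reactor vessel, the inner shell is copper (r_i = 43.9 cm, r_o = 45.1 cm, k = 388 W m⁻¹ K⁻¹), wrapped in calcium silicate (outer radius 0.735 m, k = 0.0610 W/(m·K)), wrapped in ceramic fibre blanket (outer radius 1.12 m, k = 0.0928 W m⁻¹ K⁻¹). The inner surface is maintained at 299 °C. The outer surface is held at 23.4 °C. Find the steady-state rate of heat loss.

Series thermal resistances, inner to outer:
  R_copper = (1/0.439 − 1/0.451)/(4πk) = 0.06061/(4π·388) = 1.243×10^-5 K/W
  R_calcium silicate = (1/0.451 − 1/0.735)/(4πk) = 0.8568/(4π·0.0610) = 1.118 K/W
  R_ceramic fibre blanket = (1/0.735 − 1/1.12)/(4πk) = 0.4677/(4π·0.0928) = 0.4010 K/W
ΣR = 1.243×10^-5 + 1.118 + 0.4010 = 1.519 K/W
Q = ΔT/ΣR = (299 °C − 23.4 °C)/1.519 = 181 W

Q = 181 W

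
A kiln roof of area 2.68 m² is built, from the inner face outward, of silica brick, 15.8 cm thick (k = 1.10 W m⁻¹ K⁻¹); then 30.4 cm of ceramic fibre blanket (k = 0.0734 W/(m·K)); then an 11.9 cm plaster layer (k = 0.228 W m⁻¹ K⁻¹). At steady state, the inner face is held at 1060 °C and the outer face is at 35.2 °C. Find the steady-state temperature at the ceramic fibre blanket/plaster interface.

T = 146 °C

Series thermal resistances, inner to outer:
  R_silica brick = L/(kA) = 0.158/(1.10·2.68) = 0.05360 K/W
  R_ceramic fibre blanket = L/(kA) = 0.304/(0.0734·2.68) = 1.545 K/W
  R_plaster = L/(kA) = 0.119/(0.228·2.68) = 0.1947 K/W
ΣR = 0.05360 + 1.545 + 0.1947 = 1.793 K/W
Q = ΔT/ΣR = (1060 °C − 35.2 °C)/1.793 = 571.6 W
From the inner boundary to the ceramic fibre blanket/plaster interface, ΣR_partial = 1.599 K/W.
T_interface = T_in − Q·ΣR_partial = 1060 °C − (571.6)(1.599) = 146 °C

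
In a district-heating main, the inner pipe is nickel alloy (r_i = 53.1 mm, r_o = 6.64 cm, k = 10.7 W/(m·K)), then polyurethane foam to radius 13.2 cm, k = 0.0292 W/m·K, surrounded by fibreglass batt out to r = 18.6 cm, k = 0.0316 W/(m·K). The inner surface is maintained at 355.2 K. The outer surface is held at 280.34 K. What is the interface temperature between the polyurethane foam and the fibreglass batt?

T = 304.0 K

Resistance network (inner→outer):
  R'_nickel alloy = ln(0.0664/0.0531)/(2πk) = 0.2235/(2π·10.7) = 0.003325 m·K/W
  R'_polyurethane foam = ln(0.132/0.0664)/(2πk) = 0.6871/(2π·0.0292) = 3.745 m·K/W
  R'_fibreglass batt = ln(0.186/0.132)/(2πk) = 0.3429/(2π·0.0316) = 1.727 m·K/W
ΣR = 0.003325 + 3.745 + 1.727 = 5.475 m·K/W
Q' = ΔT/ΣR = (355.2 K − 280.34 K)/5.475 = 13.67 W/m
From the inner boundary to the polyurethane foam/fibreglass batt interface, ΣR_partial = 3.748 m·K/W.
T_interface = T_in − Q'·ΣR_partial = 355.2 K − (13.67)(3.748) = 304.0 K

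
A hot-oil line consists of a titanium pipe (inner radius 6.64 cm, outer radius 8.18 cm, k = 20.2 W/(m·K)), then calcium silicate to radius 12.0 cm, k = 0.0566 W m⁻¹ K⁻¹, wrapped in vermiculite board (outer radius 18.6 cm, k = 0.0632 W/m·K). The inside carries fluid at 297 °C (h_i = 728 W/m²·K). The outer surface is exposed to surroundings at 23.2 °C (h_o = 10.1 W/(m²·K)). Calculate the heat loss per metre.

Q' = 121 W/m

Series thermal resistances, inner to outer:
  R'_conv,in = 1/(2πr h) = 1/(2π·0.0664·728) = 0.003292 m·K/W
  R'_titanium = ln(0.0818/0.0664)/(2πk) = 0.2086/(2π·20.2) = 0.001643 m·K/W
  R'_calcium silicate = ln(0.120/0.0818)/(2πk) = 0.3832/(2π·0.0566) = 1.078 m·K/W
  R'_vermiculite board = ln(0.186/0.120)/(2πk) = 0.4383/(2π·0.0632) = 1.104 m·K/W
  R'_conv,out = 1/(2πr h) = 1/(2π·0.186·10.1) = 0.08472 m·K/W
ΣR = 0.003292 + 0.001643 + 1.078 + 1.104 + 0.08472 = 2.272 m·K/W
Q' = ΔT/ΣR = (297 °C − 23.2 °C)/2.272 = 121 W/m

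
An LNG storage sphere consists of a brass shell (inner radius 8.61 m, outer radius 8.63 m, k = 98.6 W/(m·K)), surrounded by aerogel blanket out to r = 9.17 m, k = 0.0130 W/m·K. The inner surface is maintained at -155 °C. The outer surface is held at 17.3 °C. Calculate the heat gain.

Series thermal resistances, inner to outer:
  R_brass = (1/8.61 − 1/8.63)/(4πk) = 2.692×10^-4/(4π·98.6) = 2.172×10^-7 K/W
  R_aerogel blanket = (1/8.63 − 1/9.17)/(4πk) = 0.006824/(4π·0.0130) = 0.04177 K/W
ΣR = 2.172×10^-7 + 0.04177 = 0.04177 K/W
Q = ΔT/ΣR = (-155 °C − 17.3 °C)/0.04177 = -4120 W
(Negative Q ⇒ heat flows inward; heat gain = 4120 W.)

Q = 4120 W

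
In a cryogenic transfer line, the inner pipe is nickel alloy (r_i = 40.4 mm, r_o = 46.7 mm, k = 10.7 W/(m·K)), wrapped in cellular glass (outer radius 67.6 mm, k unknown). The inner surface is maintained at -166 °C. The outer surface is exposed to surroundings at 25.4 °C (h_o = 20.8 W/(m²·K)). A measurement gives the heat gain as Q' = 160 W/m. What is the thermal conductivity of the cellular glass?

ΣR = ΔT/Q' = |-166 − 25.4|/160 = 1.196 m·K/W
Known resistances:
  R'_nickel alloy = ln(0.0467/0.0404)/(2πk) = 0.1449/(2π·10.7) = 0.002155 m·K/W
  R'_conv,out = 1/(2πr h) = 1/(2π·0.0676·20.8) = 0.1132 m·K/W
R_cellular glass = ΣR − ΣR_known = 1.196 − 0.1154 = 1.081 m·K/W
ln(r₂/r₁)/(2πk) = 1.081 ⇒ k = 0.3699/(2π·1.081) = 0.0545 W/m·K

k = 0.0545 W/m·K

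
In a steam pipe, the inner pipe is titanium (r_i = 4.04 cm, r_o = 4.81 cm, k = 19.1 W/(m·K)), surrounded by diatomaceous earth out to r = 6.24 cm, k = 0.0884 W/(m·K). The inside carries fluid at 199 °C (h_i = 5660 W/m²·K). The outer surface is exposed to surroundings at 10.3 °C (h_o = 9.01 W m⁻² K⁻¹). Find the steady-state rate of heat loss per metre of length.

Resistance network (inner→outer):
  R'_conv,in = 1/(2πr h) = 1/(2π·0.0404·5660) = 6.960×10^-4 m·K/W
  R'_titanium = ln(0.0481/0.0404)/(2πk) = 0.1745/(2π·19.1) = 0.001454 m·K/W
  R'_diatomaceous earth = ln(0.0624/0.0481)/(2πk) = 0.2603/(2π·0.0884) = 0.4686 m·K/W
  R'_conv,out = 1/(2πr h) = 1/(2π·0.0624·9.01) = 0.2831 m·K/W
ΣR = 6.960×10^-4 + 0.001454 + 0.4686 + 0.2831 = 0.7539 m·K/W
Q' = ΔT/ΣR = (199 °C − 10.3 °C)/0.7539 = 250 W/m

Q' = 250 W/m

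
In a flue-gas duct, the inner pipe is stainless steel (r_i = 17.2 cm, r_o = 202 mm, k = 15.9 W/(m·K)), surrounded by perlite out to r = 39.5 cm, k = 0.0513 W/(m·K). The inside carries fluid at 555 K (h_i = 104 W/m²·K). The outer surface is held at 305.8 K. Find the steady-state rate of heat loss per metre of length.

Series thermal resistances, inner to outer:
  R'_conv,in = 1/(2πr h) = 1/(2π·0.172·104) = 0.008897 m·K/W
  R'_stainless steel = ln(0.202/0.172)/(2πk) = 0.1608/(2π·15.9) = 0.001609 m·K/W
  R'_perlite = ln(0.395/0.202)/(2πk) = 0.6706/(2π·0.0513) = 2.081 m·K/W
ΣR = 0.008897 + 0.001609 + 2.081 = 2.092 m·K/W
Q' = ΔT/ΣR = (555 K − 305.8 K)/2.092 = 119 W/m

Q' = 119 W/m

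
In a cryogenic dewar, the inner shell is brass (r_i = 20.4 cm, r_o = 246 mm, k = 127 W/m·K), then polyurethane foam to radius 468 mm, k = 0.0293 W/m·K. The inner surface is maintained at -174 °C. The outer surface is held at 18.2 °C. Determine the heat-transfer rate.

Resistance network (inner→outer):
  R_brass = (1/0.204 − 1/0.246)/(4πk) = 0.8369/(4π·127) = 5.244×10^-4 K/W
  R_polyurethane foam = (1/0.246 − 1/0.468)/(4πk) = 1.928/(4π·0.0293) = 5.237 K/W
ΣR = 5.244×10^-4 + 5.237 = 5.238 K/W
Q = ΔT/ΣR = (-174 °C − 18.2 °C)/5.238 = -36.7 W
(Negative Q ⇒ heat flows inward; heat gain = 36.7 W.)

Q = 36.7 W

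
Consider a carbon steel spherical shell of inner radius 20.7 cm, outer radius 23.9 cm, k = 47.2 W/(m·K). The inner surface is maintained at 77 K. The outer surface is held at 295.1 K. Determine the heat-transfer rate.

Q = 4πk·ΔT/(1/r₁ − 1/r₂) = 4π × 47.2 × 218.1 / (1/0.207 − 1/0.239) = 2.00×10^5 W

Q = 2.00×10^5 W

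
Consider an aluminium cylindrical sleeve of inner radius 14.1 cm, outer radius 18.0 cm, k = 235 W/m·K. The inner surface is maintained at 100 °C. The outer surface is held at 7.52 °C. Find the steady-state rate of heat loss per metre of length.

Q' = 2πk·ΔT/ln(r₂/r₁) = 2π × 235 × 92.48 / ln(0.180/0.141) = 5.59×10^5 W/m

Q' = 559 kW/m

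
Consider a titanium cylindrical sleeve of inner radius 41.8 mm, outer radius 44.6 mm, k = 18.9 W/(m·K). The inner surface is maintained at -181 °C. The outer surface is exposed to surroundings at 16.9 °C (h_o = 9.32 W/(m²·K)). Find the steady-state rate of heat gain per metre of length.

Q' = 516 W/m

Series thermal resistances, inner to outer:
  R'_titanium = ln(0.0446/0.0418)/(2πk) = 0.06484/(2π·18.9) = 5.460×10^-4 m·K/W
  R'_conv,out = 1/(2πr h) = 1/(2π·0.0446·9.32) = 0.3829 m·K/W
ΣR = 5.460×10^-4 + 0.3829 = 0.3834 m·K/W
Q' = ΔT/ΣR = (-181 °C − 16.9 °C)/0.3834 = -516 W/m
(Negative Q' ⇒ heat flows inward; heat gain = 516 W/m.)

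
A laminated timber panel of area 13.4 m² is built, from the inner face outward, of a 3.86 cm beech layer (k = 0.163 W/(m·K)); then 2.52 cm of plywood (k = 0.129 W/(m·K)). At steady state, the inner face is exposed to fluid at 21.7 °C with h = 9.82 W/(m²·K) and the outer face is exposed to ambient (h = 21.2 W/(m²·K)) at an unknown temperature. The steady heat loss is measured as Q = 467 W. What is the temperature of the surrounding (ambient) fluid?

T_out = 1.45 °C

Series resistances:
  R_conv,in = 1/(hA) = 1/(9.82·13.4) = 0.007599 K/W
  R_beech = L/(kA) = 0.0386/(0.163·13.4) = 0.01767 K/W
  R_plywood = L/(kA) = 0.0252/(0.129·13.4) = 0.01458 K/W
  R_conv,out = 1/(hA) = 1/(21.2·13.4) = 0.003520 K/W
ΣR = 0.04337 K/W
ΔT = Q·ΣR = 467 × 0.04337 = 20.25 K
Heat flows outward, so T_out = T_in − ΔT = 21.7 − 20.25 = 1.45 °C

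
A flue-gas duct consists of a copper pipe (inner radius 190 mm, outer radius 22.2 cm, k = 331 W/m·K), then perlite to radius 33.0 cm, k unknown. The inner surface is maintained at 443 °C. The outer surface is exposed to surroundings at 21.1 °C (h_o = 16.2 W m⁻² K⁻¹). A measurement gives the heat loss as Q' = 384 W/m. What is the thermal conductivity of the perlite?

ΣR = ΔT/Q' = |443 − 21.1|/384 = 1.099 m·K/W
Known resistances:
  R'_copper = ln(0.222/0.190)/(2πk) = 0.1557/(2π·331) = 7.484×10^-5 m·K/W
  R'_conv,out = 1/(2πr h) = 1/(2π·0.330·16.2) = 0.02977 m·K/W
R_perlite = ΣR − ΣR_known = 1.099 − 0.02984 = 1.069 m·K/W
ln(r₂/r₁)/(2πk) = 1.069 ⇒ k = 0.3964/(2π·1.069) = 0.0590 W/m·K

k = 0.0590 W/m·K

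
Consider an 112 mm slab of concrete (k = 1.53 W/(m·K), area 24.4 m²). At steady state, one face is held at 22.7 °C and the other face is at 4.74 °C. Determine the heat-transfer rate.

Q = 5.99 kW

Q = kA·ΔT/L = 1.53 × 24.4 × |22.7 °C − 4.74 °C| / 0.112 = 5990 W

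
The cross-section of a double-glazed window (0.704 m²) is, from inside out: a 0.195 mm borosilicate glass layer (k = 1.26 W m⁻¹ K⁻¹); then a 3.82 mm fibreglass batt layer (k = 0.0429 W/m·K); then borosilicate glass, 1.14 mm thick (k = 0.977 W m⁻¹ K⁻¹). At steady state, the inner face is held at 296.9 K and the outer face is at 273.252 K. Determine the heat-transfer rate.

Q = 184 W

Resistance network (inner→outer):
  R_borosilicate glass = L/(kA) = 1.95×10^-4/(1.26·0.704) = 2.198×10^-4 K/W
  R_fibreglass batt = L/(kA) = 0.00382/(0.0429·0.704) = 0.1265 K/W
  R_borosilicate glass = L/(kA) = 0.00114/(0.977·0.704) = 0.001657 K/W
ΣR = 2.198×10^-4 + 0.1265 + 0.001657 = 0.1284 K/W
Q = ΔT/ΣR = (296.9 K − 273.252 K)/0.1284 = 184 W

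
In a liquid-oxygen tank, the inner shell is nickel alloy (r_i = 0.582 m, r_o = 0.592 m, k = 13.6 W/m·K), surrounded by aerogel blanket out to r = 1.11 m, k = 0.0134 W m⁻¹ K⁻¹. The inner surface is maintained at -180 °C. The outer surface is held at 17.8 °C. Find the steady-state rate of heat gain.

Q = 42.3 W

Treat each layer as a resistance in series:
  R_nickel alloy = (1/0.582 − 1/0.592)/(4πk) = 0.02902/(4π·13.6) = 1.698×10^-4 K/W
  R_aerogel blanket = (1/0.592 − 1/1.11)/(4πk) = 0.7883/(4π·0.0134) = 4.681 K/W
ΣR = 1.698×10^-4 + 4.681 = 4.681 K/W
Q = ΔT/ΣR = (-180 °C − 17.8 °C)/4.681 = -42.3 W
(Negative Q ⇒ heat flows inward; heat gain = 42.3 W.)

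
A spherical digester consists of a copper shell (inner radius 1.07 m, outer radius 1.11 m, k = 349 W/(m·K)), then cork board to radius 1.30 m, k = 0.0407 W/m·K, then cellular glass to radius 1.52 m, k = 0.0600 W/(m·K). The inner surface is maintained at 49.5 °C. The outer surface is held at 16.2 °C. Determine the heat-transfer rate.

Series thermal resistances, inner to outer:
  R_copper = (1/1.07 − 1/1.11)/(4πk) = 0.03368/(4π·349) = 7.679×10^-6 K/W
  R_cork board = (1/1.11 − 1/1.30)/(4πk) = 0.1317/(4π·0.0407) = 0.2574 K/W
  R_cellular glass = (1/1.30 − 1/1.52)/(4πk) = 0.1113/(4π·0.0600) = 0.1477 K/W
ΣR = 7.679×10^-6 + 0.2574 + 0.1477 = 0.4051 K/W
Q = ΔT/ΣR = (49.5 °C − 16.2 °C)/0.4051 = 82.2 W

Q = 82.2 W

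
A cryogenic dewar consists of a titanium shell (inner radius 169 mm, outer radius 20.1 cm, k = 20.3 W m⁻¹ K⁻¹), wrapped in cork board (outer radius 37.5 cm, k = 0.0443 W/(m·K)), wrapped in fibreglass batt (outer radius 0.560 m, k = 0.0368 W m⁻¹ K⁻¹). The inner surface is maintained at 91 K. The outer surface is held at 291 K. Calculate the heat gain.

Treat each layer as a resistance in series:
  R_titanium = (1/0.169 − 1/0.201)/(4πk) = 0.9420/(4π·20.3) = 0.003693 K/W
  R_cork board = (1/0.201 − 1/0.375)/(4πk) = 2.308/(4π·0.0443) = 4.147 K/W
  R_fibreglass batt = (1/0.375 − 1/0.560)/(4πk) = 0.8810/(4π·0.0368) = 1.905 K/W
ΣR = 0.003693 + 4.147 + 1.905 = 6.056 K/W
Q = ΔT/ΣR = (91 K − 291 K)/6.056 = -33.0 W
(Negative Q ⇒ heat flows inward; heat gain = 33.0 W.)

Q = 33.0 W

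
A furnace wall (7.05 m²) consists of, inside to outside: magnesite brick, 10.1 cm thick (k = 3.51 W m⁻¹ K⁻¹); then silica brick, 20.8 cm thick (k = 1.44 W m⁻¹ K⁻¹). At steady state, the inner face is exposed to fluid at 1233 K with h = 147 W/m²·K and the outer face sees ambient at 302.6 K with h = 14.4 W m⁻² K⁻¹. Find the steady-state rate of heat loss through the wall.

Resistance network (inner→outer):
  R_conv,in = 1/(hA) = 1/(147·7.05) = 9.649×10^-4 K/W
  R_magnesite brick = L/(kA) = 0.101/(3.51·7.05) = 0.004082 K/W
  R_silica brick = L/(kA) = 0.208/(1.44·7.05) = 0.02049 K/W
  R_conv,out = 1/(hA) = 1/(14.4·7.05) = 0.009850 K/W
ΣR = 9.649×10^-4 + 0.004082 + 0.02049 + 0.009850 = 0.03539 K/W
Q = ΔT/ΣR = (1233 K − 302.6 K)/0.03539 = 26300 W

Q = 26.3 kW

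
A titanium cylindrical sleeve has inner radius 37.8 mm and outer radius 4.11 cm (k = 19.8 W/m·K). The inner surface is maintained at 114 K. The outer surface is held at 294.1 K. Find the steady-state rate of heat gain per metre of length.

Q' = 2πk·ΔT/ln(r₂/r₁) = 2π × 19.8 × 180.1 / ln(0.0411/0.0378) = 2.68×10^5 W/m

Q' = 268 kW/m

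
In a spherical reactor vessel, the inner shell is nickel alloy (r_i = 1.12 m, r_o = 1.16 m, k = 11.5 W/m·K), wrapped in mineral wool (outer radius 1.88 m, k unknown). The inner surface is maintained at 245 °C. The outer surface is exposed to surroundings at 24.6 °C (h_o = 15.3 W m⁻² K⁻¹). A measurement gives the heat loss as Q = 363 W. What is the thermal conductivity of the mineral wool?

k = 0.0434 W/m·K

ΣR = ΔT/Q = |245 − 24.6|/363 = 0.6072 K/W
Known resistances:
  R_nickel alloy = (1/1.12 − 1/1.16)/(4πk) = 0.03079/(4π·11.5) = 2.130×10^-4 K/W
  R_conv,out = 1/(4πr²h) = 1/(4π·1.88²·15.3) = 0.001472 K/W
R_mineral wool = ΣR − ΣR_known = 0.6072 − 0.001685 = 0.6055 K/W
(1/r₁−1/r₂)/(4πk) = 0.6055 ⇒ k = 0.3302/(4π·0.6055) = 0.0434 W/m·K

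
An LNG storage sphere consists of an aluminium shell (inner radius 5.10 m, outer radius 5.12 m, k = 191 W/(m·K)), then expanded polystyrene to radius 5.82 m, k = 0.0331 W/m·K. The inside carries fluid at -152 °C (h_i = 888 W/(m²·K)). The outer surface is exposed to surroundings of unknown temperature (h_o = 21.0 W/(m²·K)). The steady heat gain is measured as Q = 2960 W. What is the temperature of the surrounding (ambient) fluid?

Series resistances:
  R_conv,in = 1/(4πr²h) = 1/(4π·5.10²·888) = 3.445×10^-6 K/W
  R_aluminium = (1/5.10 − 1/5.12)/(4πk) = 7.659×10^-4/(4π·191) = 3.191×10^-7 K/W
  R_expanded polystyrene = (1/5.12 − 1/5.82)/(4πk) = 0.02349/(4π·0.0331) = 0.05648 K/W
  R_conv,out = 1/(4πr²h) = 1/(4π·5.82²·21.0) = 1.119×10^-4 K/W
ΣR = 0.05659 K/W
ΔT = Q·ΣR = 2960 × 0.05659 = 167.5 K
Heat flows inward, so T_out = T_in + ΔT = -152 + 167.5 = 15.5 °C

T_out = 15.5 °C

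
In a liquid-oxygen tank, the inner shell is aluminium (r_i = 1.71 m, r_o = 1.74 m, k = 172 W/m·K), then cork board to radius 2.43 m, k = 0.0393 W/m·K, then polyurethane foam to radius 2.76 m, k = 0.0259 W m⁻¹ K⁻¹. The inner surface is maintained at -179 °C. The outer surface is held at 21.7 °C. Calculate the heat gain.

Series thermal resistances, inner to outer:
  R_aluminium = (1/1.71 − 1/1.74)/(4πk) = 0.01008/(4π·172) = 4.665×10^-6 K/W
  R_cork board = (1/1.74 − 1/2.43)/(4πk) = 0.1632/(4π·0.0393) = 0.3304 K/W
  R_polyurethane foam = (1/2.43 − 1/2.76)/(4πk) = 0.04920/(4π·0.0259) = 0.1512 K/W
ΣR = 4.665×10^-6 + 0.3304 + 0.1512 = 0.4816 K/W
Q = ΔT/ΣR = (-179 °C − 21.7 °C)/0.4816 = -417 W
(Negative Q ⇒ heat flows inward; heat gain = 417 W.)

Q = 417 W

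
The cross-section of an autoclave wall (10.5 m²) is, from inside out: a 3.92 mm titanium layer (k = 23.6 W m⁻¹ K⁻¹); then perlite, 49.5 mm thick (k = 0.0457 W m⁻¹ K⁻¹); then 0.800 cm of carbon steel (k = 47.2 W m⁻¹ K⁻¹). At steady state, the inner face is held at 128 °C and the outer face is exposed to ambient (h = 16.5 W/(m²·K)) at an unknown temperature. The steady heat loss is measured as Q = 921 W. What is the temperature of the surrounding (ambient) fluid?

T_out = 27.6 °C

Sum the resistances:
  R_titanium = L/(kA) = 0.00392/(23.6·10.5) = 1.582×10^-5 K/W
  R_perlite = L/(kA) = 0.0495/(0.0457·10.5) = 0.1032 K/W
  R_carbon steel = L/(kA) = 0.00800/(47.2·10.5) = 1.614×10^-5 K/W
  R_conv,out = 1/(hA) = 1/(16.5·10.5) = 0.005772 K/W
ΣR = 0.1090 K/W
ΔT = Q·ΣR = 921 × 0.1090 = 100.4 K
Heat flows outward, so T_out = T_in − ΔT = 128 − 100.4 = 27.6 °C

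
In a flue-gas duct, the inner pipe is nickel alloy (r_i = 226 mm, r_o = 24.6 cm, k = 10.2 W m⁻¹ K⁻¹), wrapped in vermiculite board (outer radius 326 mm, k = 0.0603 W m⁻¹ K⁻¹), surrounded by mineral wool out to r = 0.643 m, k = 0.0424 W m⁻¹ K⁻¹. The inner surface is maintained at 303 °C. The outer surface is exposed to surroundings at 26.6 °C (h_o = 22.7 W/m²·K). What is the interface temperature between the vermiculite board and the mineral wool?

Series thermal resistances, inner to outer:
  R'_nickel alloy = ln(0.246/0.226)/(2πk) = 0.08480/(2π·10.2) = 0.001323 m·K/W
  R'_vermiculite board = ln(0.326/0.246)/(2πk) = 0.2816/(2π·0.0603) = 0.7432 m·K/W
  R'_mineral wool = ln(0.643/0.326)/(2πk) = 0.6792/(2π·0.0424) = 2.550 m·K/W
  R'_conv,out = 1/(2πr h) = 1/(2π·0.643·22.7) = 0.01090 m·K/W
ΣR = 0.001323 + 0.7432 + 2.550 + 0.01090 = 3.305 m·K/W
Q' = ΔT/ΣR = (303 °C − 26.6 °C)/3.305 = 83.63 W/m
From the inner boundary to the vermiculite board/mineral wool interface, ΣR_partial = 0.7445 m·K/W.
T_interface = T_in − Q'·ΣR_partial = 303 °C − (83.63)(0.7445) = 241 °C

T = 241 °C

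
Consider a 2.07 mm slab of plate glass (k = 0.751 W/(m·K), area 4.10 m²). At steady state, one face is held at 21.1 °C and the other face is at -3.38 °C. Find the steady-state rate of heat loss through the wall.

Q = 36.4 kW

Q = kA·ΔT/L = 0.751 × 4.10 × |21.1 °C − -3.38 °C| / 0.00207 = 36400 W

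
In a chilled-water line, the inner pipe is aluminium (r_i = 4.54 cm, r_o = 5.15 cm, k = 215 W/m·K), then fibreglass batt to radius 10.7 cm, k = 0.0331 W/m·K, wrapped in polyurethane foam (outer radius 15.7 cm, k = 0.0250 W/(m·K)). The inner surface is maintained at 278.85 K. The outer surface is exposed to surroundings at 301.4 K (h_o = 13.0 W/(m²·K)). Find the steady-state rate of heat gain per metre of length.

Series thermal resistances, inner to outer:
  R'_aluminium = ln(0.0515/0.0454)/(2πk) = 0.1261/(2π·215) = 9.332×10^-5 m·K/W
  R'_fibreglass batt = ln(0.107/0.0515)/(2πk) = 0.7312/(2π·0.0331) = 3.516 m·K/W
  R'_polyurethane foam = ln(0.157/0.107)/(2πk) = 0.3834/(2π·0.0250) = 2.441 m·K/W
  R'_conv,out = 1/(2πr h) = 1/(2π·0.157·13.0) = 0.07798 m·K/W
ΣR = 9.332×10^-5 + 3.516 + 2.441 + 0.07798 = 6.035 m·K/W
Q' = ΔT/ΣR = (278.85 K − 301.4 K)/6.035 = -3.74 W/m
(Negative Q' ⇒ heat flows inward; heat gain = 3.74 W/m.)

Q' = 3.74 W/m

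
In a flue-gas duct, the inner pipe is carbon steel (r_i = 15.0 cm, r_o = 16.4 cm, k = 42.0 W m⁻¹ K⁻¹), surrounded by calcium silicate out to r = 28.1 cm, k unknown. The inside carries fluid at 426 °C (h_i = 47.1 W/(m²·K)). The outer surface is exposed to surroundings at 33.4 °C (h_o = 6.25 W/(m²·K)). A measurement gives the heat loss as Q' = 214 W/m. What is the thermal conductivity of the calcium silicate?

k = 0.0498 W/m·K

ΣR = ΔT/Q' = |426 − 33.4|/214 = 1.835 m·K/W
Known resistances:
  R'_conv,in = 1/(2πr h) = 1/(2π·0.150·47.1) = 0.02253 m·K/W
  R'_carbon steel = ln(0.164/0.150)/(2πk) = 0.08923/(2π·42.0) = 3.381×10^-4 m·K/W
  R'_conv,out = 1/(2πr h) = 1/(2π·0.281·6.25) = 0.09062 m·K/W
R_calcium silicate = ΣR − ΣR_known = 1.835 − 0.1135 = 1.722 m·K/W
ln(r₂/r₁)/(2πk) = 1.722 ⇒ k = 0.5385/(2π·1.722) = 0.0498 W/m·K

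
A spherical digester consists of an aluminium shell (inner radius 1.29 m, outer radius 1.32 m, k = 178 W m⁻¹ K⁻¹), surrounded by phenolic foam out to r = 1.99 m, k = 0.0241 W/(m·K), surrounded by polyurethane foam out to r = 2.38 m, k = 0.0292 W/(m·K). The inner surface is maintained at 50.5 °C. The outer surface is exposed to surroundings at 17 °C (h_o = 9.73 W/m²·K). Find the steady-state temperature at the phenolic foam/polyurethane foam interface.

Series thermal resistances, inner to outer:
  R_aluminium = (1/1.29 − 1/1.32)/(4πk) = 0.01762/(4π·178) = 7.876×10^-6 K/W
  R_phenolic foam = (1/1.32 − 1/1.99)/(4πk) = 0.2551/(4π·0.0241) = 0.8422 K/W
  R_polyurethane foam = (1/1.99 − 1/2.38)/(4πk) = 0.08234/(4π·0.0292) = 0.2244 K/W
  R_conv,out = 1/(4πr²h) = 1/(4π·2.38²·9.73) = 0.001444 K/W
ΣR = 7.876×10^-6 + 0.8422 + 0.2244 + 0.001444 = 1.068 K/W
Q = ΔT/ΣR = (50.5 °C − 17 °C)/1.068 = 31.37 W
From the inner boundary to the phenolic foam/polyurethane foam interface, ΣR_partial = 0.8422 K/W.
T_interface = T_in − Q·ΣR_partial = 50.5 °C − (31.37)(0.8422) = 24.1 °C

T = 24.1 °C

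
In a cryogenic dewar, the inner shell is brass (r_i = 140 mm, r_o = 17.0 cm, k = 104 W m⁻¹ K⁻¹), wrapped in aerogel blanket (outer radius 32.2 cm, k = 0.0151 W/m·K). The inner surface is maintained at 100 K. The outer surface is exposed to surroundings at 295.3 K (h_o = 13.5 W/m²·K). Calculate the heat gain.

Q = 13.3 W

Resistance network (inner→outer):
  R_brass = (1/0.140 − 1/0.170)/(4πk) = 1.261/(4π·104) = 9.645×10^-4 K/W
  R_aerogel blanket = (1/0.170 − 1/0.322)/(4πk) = 2.777/(4π·0.0151) = 14.63 K/W
  R_conv,out = 1/(4πr²h) = 1/(4π·0.322²·13.5) = 0.05685 K/W
ΣR = 9.645×10^-4 + 14.63 + 0.05685 = 14.69 K/W
Q = ΔT/ΣR = (100 K − 295.3 K)/14.69 = -13.3 W
(Negative Q ⇒ heat flows inward; heat gain = 13.3 W.)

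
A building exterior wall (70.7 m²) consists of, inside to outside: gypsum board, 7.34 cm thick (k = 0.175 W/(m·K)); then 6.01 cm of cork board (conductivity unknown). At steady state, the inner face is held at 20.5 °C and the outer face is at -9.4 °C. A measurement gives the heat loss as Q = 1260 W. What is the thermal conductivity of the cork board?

ΣR = ΔT/Q = |20.5 − -9.4|/1260 = 0.02373 K/W
Known resistances:
  R_gypsum board = L/(kA) = 0.0734/(0.175·70.7) = 0.005933 K/W
R_cork board = ΣR − ΣR_known = 0.02373 − 0.005933 = 0.01780 K/W
L/(kA) = 0.01780 ⇒ k = 0.0601/(0.01780·70.7) = 0.0478 W/m·K

k = 0.0478 W/m·K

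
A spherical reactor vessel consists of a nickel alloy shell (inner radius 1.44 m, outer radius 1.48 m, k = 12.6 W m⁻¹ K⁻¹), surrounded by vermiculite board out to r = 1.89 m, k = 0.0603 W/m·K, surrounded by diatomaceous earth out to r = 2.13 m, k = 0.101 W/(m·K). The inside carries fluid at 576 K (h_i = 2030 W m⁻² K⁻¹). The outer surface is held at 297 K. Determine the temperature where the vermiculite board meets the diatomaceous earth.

Series thermal resistances, inner to outer:
  R_conv,in = 1/(4πr²h) = 1/(4π·1.44²·2030) = 1.890×10^-5 K/W
  R_nickel alloy = (1/1.44 − 1/1.48)/(4πk) = 0.01877/(4π·12.6) = 1.185×10^-4 K/W
  R_vermiculite board = (1/1.48 − 1/1.89)/(4πk) = 0.1466/(4π·0.0603) = 0.1934 K/W
  R_diatomaceous earth = (1/1.89 − 1/2.13)/(4πk) = 0.05962/(4π·0.101) = 0.04697 K/W
ΣR = 1.890×10^-5 + 1.185×10^-4 + 0.1934 + 0.04697 = 0.2405 K/W
Q = ΔT/ΣR = (576 K − 297 K)/0.2405 = 1160 W
From the inner boundary to the vermiculite board/diatomaceous earth interface, ΣR_partial = 0.1935 K/W.
T_interface = T_in − Q·ΣR_partial = 576 K − (1160)(0.1935) = 351.5 K

T = 351.5 K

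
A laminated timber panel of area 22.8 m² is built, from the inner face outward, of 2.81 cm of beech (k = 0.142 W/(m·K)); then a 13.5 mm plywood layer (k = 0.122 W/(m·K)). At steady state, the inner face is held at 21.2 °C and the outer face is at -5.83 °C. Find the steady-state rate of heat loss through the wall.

Resistance network (inner→outer):
  R_beech = L/(kA) = 0.0281/(0.142·22.8) = 0.008679 K/W
  R_plywood = L/(kA) = 0.0135/(0.122·22.8) = 0.004853 K/W
ΣR = 0.008679 + 0.004853 = 0.01353 K/W
Q = ΔT/ΣR = (21.2 °C − -5.83 °C)/0.01353 = 2000 W

Q = 2.00 kW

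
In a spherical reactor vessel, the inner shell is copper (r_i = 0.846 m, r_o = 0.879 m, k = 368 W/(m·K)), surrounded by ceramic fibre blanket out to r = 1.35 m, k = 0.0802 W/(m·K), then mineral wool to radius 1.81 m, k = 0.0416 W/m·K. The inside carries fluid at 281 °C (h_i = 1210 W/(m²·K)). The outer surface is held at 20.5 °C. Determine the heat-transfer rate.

Q = 345 W

Series thermal resistances, inner to outer:
  R_conv,in = 1/(4πr²h) = 1/(4π·0.846²·1210) = 9.189×10^-5 K/W
  R_copper = (1/0.846 − 1/0.879)/(4πk) = 0.04438/(4π·368) = 9.596×10^-6 K/W
  R_ceramic fibre blanket = (1/0.879 − 1/1.35)/(4πk) = 0.3969/(4π·0.0802) = 0.3938 K/W
  R_mineral wool = (1/1.35 − 1/1.81)/(4πk) = 0.1883/(4π·0.0416) = 0.3601 K/W
ΣR = 9.189×10^-5 + 9.596×10^-6 + 0.3938 + 0.3601 = 0.7540 K/W
Q = ΔT/ΣR = (281 °C − 20.5 °C)/0.7540 = 345 W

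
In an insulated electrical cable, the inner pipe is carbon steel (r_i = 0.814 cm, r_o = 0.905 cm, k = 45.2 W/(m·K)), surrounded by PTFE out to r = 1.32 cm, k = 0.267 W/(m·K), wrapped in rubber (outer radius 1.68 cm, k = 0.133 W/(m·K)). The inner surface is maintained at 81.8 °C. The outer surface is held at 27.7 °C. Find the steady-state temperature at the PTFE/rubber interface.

T = 58.1 °C

Series thermal resistances, inner to outer:
  R'_carbon steel = ln(0.00905/0.00814)/(2πk) = 0.1060/(2π·45.2) = 3.731×10^-4 m·K/W
  R'_PTFE = ln(0.0132/0.00905)/(2πk) = 0.3775/(2π·0.267) = 0.2250 m·K/W
  R'_rubber = ln(0.0168/0.0132)/(2πk) = 0.2412/(2π·0.133) = 0.2886 m·K/W
ΣR = 3.731×10^-4 + 0.2250 + 0.2886 = 0.5140 m·K/W
Q' = ΔT/ΣR = (81.8 °C − 27.7 °C)/0.5140 = 105.3 W/m
From the inner boundary to the PTFE/rubber interface, ΣR_partial = 0.2254 m·K/W.
T_interface = T_in − Q'·ΣR_partial = 81.8 °C − (105.3)(0.2254) = 58.1 °C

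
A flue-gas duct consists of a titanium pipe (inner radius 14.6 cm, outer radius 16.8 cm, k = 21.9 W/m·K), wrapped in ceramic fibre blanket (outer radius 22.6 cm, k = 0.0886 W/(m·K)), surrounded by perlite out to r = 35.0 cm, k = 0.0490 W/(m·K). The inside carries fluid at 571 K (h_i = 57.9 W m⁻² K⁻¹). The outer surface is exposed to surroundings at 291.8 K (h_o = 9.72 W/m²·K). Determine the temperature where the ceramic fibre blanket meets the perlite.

T = 495 K

Series thermal resistances, inner to outer:
  R'_conv,in = 1/(2πr h) = 1/(2π·0.146·57.9) = 0.01883 m·K/W
  R'_titanium = ln(0.168/0.146)/(2πk) = 0.1404/(2π·21.9) = 0.001020 m·K/W
  R'_ceramic fibre blanket = ln(0.226/0.168)/(2πk) = 0.2966/(2π·0.0886) = 0.5327 m·K/W
  R'_perlite = ln(0.350/0.226)/(2πk) = 0.4374/(2π·0.0490) = 1.421 m·K/W
  R'_conv,out = 1/(2πr h) = 1/(2π·0.350·9.72) = 0.04678 m·K/W
ΣR = 0.01883 + 0.001020 + 0.5327 + 1.421 + 0.04678 = 2.020 m·K/W
Q' = ΔT/ΣR = (571 K − 291.8 K)/2.020 = 138.2 W/m
From the inner boundary to the ceramic fibre blanket/perlite interface, ΣR_partial = 0.5525 m·K/W.
T_interface = T_in − Q'·ΣR_partial = 571 K − (138.2)(0.5525) = 495 K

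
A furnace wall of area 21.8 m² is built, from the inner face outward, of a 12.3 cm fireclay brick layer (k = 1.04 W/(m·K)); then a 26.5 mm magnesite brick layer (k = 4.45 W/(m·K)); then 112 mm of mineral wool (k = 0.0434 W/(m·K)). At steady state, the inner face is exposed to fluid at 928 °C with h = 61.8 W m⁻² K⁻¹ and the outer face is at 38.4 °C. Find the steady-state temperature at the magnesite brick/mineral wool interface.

T = 882 °C

Series thermal resistances, inner to outer:
  R_conv,in = 1/(hA) = 1/(61.8·21.8) = 7.423×10^-4 K/W
  R_fireclay brick = L/(kA) = 0.123/(1.04·21.8) = 0.005425 K/W
  R_magnesite brick = L/(kA) = 0.0265/(4.45·21.8) = 2.732×10^-4 K/W
  R_mineral wool = L/(kA) = 0.112/(0.0434·21.8) = 0.1184 K/W
ΣR = 7.423×10^-4 + 0.005425 + 2.732×10^-4 + 0.1184 = 0.1248 K/W
Q = ΔT/ΣR = (928 °C − 38.4 °C)/0.1248 = 7128 W
From the inner boundary to the magnesite brick/mineral wool interface, ΣR_partial = 0.006441 K/W.
T_interface = T_in − Q·ΣR_partial = 928 °C − (7128)(0.006441) = 882 °C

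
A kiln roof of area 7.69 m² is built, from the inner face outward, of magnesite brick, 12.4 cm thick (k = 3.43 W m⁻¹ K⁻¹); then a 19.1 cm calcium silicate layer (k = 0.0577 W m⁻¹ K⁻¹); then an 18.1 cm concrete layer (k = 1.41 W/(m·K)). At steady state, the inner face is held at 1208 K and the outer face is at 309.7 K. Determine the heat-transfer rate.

Treat each layer as a resistance in series:
  R_magnesite brick = L/(kA) = 0.124/(3.43·7.69) = 0.004701 K/W
  R_calcium silicate = L/(kA) = 0.191/(0.0577·7.69) = 0.4305 K/W
  R_concrete = L/(kA) = 0.181/(1.41·7.69) = 0.01669 K/W
ΣR = 0.004701 + 0.4305 + 0.01669 = 0.4519 K/W
Q = ΔT/ΣR = (1208 K − 309.7 K)/0.4519 = 1990 W

Q = 1990 W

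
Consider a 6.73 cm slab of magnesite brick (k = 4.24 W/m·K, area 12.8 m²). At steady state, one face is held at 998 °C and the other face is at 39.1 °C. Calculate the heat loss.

Q = 7.73×10^5 W

Q = kA·ΔT/L = 4.24 × 12.8 × |998 °C − 39.1 °C| / 0.0673 = 7.73×10^5 W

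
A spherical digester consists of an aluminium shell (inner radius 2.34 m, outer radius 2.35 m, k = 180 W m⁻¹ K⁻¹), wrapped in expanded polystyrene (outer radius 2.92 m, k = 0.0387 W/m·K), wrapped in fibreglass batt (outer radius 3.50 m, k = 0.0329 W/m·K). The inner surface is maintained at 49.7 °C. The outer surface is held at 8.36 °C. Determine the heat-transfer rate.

Resistance network (inner→outer):
  R_aluminium = (1/2.34 − 1/2.35)/(4πk) = 0.001819/(4π·180) = 8.040×10^-7 K/W
  R_expanded polystyrene = (1/2.35 − 1/2.92)/(4πk) = 0.08307/(4π·0.0387) = 0.1708 K/W
  R_fibreglass batt = (1/2.92 − 1/3.50)/(4πk) = 0.05675/(4π·0.0329) = 0.1373 K/W
ΣR = 8.040×10^-7 + 0.1708 + 0.1373 = 0.3081 K/W
Q = ΔT/ΣR = (49.7 °C − 8.36 °C)/0.3081 = 134 W

Q = 134 W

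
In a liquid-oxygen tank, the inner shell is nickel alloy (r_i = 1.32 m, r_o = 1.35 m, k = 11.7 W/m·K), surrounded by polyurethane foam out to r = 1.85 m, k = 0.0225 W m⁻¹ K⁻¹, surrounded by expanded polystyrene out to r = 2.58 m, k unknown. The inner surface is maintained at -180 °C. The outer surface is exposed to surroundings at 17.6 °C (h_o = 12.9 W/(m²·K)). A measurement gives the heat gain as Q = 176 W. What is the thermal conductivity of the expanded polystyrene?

ΣR = ΔT/Q = |-180 − 17.6|/176 = 1.123 K/W
Known resistances:
  R_nickel alloy = (1/1.32 − 1/1.35)/(4πk) = 0.01684/(4π·11.7) = 1.145×10^-4 K/W
  R_polyurethane foam = (1/1.35 − 1/1.85)/(4πk) = 0.2002/(4π·0.0225) = 0.7081 K/W
  R_conv,out = 1/(4πr²h) = 1/(4π·2.58²·12.9) = 9.267×10^-4 K/W
R_expanded polystyrene = ΣR − ΣR_known = 1.123 − 0.7091 = 0.4139 K/W
(1/r₁−1/r₂)/(4πk) = 0.4139 ⇒ k = 0.1529/(4π·0.4139) = 0.0294 W/m·K

k = 0.0294 W/m·K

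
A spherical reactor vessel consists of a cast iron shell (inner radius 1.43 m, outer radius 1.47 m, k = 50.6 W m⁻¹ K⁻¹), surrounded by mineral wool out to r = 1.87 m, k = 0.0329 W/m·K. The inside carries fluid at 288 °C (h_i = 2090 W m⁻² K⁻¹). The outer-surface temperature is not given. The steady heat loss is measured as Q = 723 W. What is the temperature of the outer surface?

Sum the resistances:
  R_conv,in = 1/(4πr²h) = 1/(4π·1.43²·2090) = 1.862×10^-5 K/W
  R_cast iron = (1/1.43 − 1/1.47)/(4πk) = 0.01903/(4π·50.6) = 2.993×10^-5 K/W
  R_mineral wool = (1/1.47 − 1/1.87)/(4πk) = 0.1455/(4π·0.0329) = 0.3520 K/W
ΣR = 0.3520 K/W
ΔT = Q·ΣR = 723 × 0.3520 = 254.5 K
Heat flows outward, so T_out = T_in − ΔT = 288 − 254.5 = 33.5 °C

T_out = 33.5 °C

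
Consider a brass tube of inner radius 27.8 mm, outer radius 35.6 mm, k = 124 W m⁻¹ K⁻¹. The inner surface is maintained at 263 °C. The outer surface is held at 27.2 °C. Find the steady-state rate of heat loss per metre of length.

Q' = 7.43×10^5 W/m

Q' = 2πk·ΔT/ln(r₂/r₁) = 2π × 124 × 235.8 / ln(0.0356/0.0278) = 7.43×10^5 W/m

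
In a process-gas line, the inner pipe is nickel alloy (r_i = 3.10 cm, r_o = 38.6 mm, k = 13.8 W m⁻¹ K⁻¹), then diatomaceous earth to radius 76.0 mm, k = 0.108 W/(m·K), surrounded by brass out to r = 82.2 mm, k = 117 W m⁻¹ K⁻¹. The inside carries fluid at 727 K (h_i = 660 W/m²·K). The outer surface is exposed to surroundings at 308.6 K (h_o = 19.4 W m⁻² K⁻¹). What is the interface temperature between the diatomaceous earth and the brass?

Resistance network (inner→outer):
  R'_conv,in = 1/(2πr h) = 1/(2π·0.0310·660) = 0.007779 m·K/W
  R'_nickel alloy = ln(0.0386/0.0310)/(2πk) = 0.2193/(2π·13.8) = 0.002529 m·K/W
  R'_diatomaceous earth = ln(0.0760/0.0386)/(2πk) = 0.6775/(2π·0.108) = 0.9984 m·K/W
  R'_brass = ln(0.0822/0.0760)/(2πk) = 0.07842/(2π·117) = 1.067×10^-4 m·K/W
  R'_conv,out = 1/(2πr h) = 1/(2π·0.0822·19.4) = 0.09980 m·K/W
ΣR = 0.007779 + 0.002529 + 0.9984 + 1.067×10^-4 + 0.09980 = 1.109 m·K/W
Q' = ΔT/ΣR = (727 K − 308.6 K)/1.109 = 377.3 W/m
From the inner boundary to the diatomaceous earth/brass interface, ΣR_partial = 1.009 m·K/W.
T_interface = T_in − Q'·ΣR_partial = 727 K − (377.3)(1.009) = 346.3 K

T = 346.3 K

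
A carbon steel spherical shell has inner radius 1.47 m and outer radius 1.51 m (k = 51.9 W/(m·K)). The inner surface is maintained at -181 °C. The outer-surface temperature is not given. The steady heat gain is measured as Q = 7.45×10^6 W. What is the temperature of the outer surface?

Sum the resistances:
  R_carbon steel = (1/1.47 − 1/1.51)/(4πk) = 0.01802/(4π·51.9) = 2.763×10^-5 K/W
ΣR = 2.763×10^-5 K/W
ΔT = Q·ΣR = 7.45×10^6 × 2.763×10^-5 = 205.8 K
Heat flows inward, so T_out = T_in + ΔT = -181 + 205.8 = 24.8 °C

T_out = 24.8 °C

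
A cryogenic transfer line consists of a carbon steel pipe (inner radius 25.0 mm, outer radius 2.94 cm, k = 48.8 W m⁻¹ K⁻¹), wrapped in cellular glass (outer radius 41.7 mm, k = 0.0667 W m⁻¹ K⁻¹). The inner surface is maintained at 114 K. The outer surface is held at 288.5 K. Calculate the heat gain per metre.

Q' = 209 W/m

Treat each layer as a resistance in series:
  R'_carbon steel = ln(0.0294/0.0250)/(2πk) = 0.1621/(2π·48.8) = 5.287×10^-4 m·K/W
  R'_cellular glass = ln(0.0417/0.0294)/(2πk) = 0.3495/(2π·0.0667) = 0.8340 m·K/W
ΣR = 5.287×10^-4 + 0.8340 = 0.8345 m·K/W
Q' = ΔT/ΣR = (114 K − 288.5 K)/0.8345 = -209 W/m
(Negative Q' ⇒ heat flows inward; heat gain = 209 W/m.)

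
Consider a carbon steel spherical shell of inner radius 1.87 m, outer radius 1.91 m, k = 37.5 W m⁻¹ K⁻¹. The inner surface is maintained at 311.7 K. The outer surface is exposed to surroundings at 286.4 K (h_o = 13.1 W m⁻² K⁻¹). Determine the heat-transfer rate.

Resistance network (inner→outer):
  R_carbon steel = (1/1.87 − 1/1.91)/(4πk) = 0.01120/(4π·37.5) = 2.377×10^-5 K/W
  R_conv,out = 1/(4πr²h) = 1/(4π·1.91²·13.1) = 0.001665 K/W
ΣR = 2.377×10^-5 + 0.001665 = 0.001689 K/W
Q = ΔT/ΣR = (311.7 K − 286.4 K)/0.001689 = 15000 W

Q = 15.0 kW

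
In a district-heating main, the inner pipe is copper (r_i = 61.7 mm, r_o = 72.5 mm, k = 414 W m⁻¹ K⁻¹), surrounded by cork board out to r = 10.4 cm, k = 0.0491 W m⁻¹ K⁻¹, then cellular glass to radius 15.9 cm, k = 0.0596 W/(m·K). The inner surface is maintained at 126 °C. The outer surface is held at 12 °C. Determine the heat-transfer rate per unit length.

Treat each layer as a resistance in series:
  R'_copper = ln(0.0725/0.0617)/(2πk) = 0.1613/(2π·414) = 6.201×10^-5 m·K/W
  R'_cork board = ln(0.104/0.0725)/(2πk) = 0.3608/(2π·0.0491) = 1.170 m·K/W
  R'_cellular glass = ln(0.159/0.104)/(2πk) = 0.4245/(2π·0.0596) = 1.134 m·K/W
ΣR = 6.201×10^-5 + 1.170 + 1.134 = 2.304 m·K/W
Q' = ΔT/ΣR = (126 °C − 12 °C)/2.304 = 49.5 W/m

Q' = 49.5 W/m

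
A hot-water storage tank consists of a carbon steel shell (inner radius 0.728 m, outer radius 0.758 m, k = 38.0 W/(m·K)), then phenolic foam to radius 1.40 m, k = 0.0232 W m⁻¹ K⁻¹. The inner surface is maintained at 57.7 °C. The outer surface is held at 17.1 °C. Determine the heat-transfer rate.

Q = 19.6 W

Treat each layer as a resistance in series:
  R_carbon steel = (1/0.728 − 1/0.758)/(4πk) = 0.05437/(4π·38.0) = 1.138×10^-4 K/W
  R_phenolic foam = (1/0.758 − 1/1.40)/(4πk) = 0.6050/(4π·0.0232) = 2.075 K/W
ΣR = 1.138×10^-4 + 2.075 = 2.075 K/W
Q = ΔT/ΣR = (57.7 °C − 17.1 °C)/2.075 = 19.6 W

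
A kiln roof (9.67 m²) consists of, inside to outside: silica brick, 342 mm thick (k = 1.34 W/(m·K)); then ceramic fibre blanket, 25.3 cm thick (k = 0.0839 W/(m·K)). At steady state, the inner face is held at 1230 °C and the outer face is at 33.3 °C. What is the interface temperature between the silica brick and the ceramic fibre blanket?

T = 1137 °C

Resistance network (inner→outer):
  R_silica brick = L/(kA) = 0.342/(1.34·9.67) = 0.02639 K/W
  R_ceramic fibre blanket = L/(kA) = 0.253/(0.0839·9.67) = 0.3118 K/W
ΣR = 0.02639 + 0.3118 = 0.3382 K/W
Q = ΔT/ΣR = (1230 °C − 33.3 °C)/0.3382 = 3538 W
From the inner boundary to the silica brick/ceramic fibre blanket interface, ΣR_partial = 0.02639 K/W.
T_interface = T_in − Q·ΣR_partial = 1230 °C − (3538)(0.02639) = 1137 °C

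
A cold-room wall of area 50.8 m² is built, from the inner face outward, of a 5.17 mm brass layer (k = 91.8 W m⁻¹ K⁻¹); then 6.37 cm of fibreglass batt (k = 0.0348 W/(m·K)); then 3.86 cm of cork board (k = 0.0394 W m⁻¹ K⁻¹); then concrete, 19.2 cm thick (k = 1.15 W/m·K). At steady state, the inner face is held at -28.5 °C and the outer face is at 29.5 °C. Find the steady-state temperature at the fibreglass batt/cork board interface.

Treat each layer as a resistance in series:
  R_brass = L/(kA) = 0.00517/(91.8·50.8) = 1.109×10^-6 K/W
  R_fibreglass batt = L/(kA) = 0.0637/(0.0348·50.8) = 0.03603 K/W
  R_cork board = L/(kA) = 0.0386/(0.0394·50.8) = 0.01929 K/W
  R_concrete = L/(kA) = 0.192/(1.15·50.8) = 0.003287 K/W
ΣR = 1.109×10^-6 + 0.03603 + 0.01929 + 0.003287 = 0.05861 K/W
Q = ΔT/ΣR = (-28.5 °C − 29.5 °C)/0.05861 = -989.6 W
From the inner boundary to the fibreglass batt/cork board interface, ΣR_partial = 0.03603 K/W.
T_interface = T_in − Q·ΣR_partial = -28.5 °C − (-989.6)(0.03603) = 7.16 °C

T = 7.16 °C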